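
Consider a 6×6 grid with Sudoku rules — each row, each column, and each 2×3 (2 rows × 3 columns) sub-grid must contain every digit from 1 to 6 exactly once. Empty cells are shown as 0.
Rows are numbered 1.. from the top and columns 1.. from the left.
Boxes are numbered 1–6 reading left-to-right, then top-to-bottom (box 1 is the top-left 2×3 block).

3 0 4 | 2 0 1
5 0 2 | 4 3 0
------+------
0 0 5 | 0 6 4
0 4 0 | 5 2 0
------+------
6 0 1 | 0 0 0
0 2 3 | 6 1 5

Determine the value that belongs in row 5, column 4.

3

Row 5 already contains {1, 6}.
Column 4 already contains {2, 4, 5, 6}.
Its 2×3 block (box 6) already contains {1, 5, 6}.
The only value from 1–6 not eliminated is 3, so row 5, column 4 = 3.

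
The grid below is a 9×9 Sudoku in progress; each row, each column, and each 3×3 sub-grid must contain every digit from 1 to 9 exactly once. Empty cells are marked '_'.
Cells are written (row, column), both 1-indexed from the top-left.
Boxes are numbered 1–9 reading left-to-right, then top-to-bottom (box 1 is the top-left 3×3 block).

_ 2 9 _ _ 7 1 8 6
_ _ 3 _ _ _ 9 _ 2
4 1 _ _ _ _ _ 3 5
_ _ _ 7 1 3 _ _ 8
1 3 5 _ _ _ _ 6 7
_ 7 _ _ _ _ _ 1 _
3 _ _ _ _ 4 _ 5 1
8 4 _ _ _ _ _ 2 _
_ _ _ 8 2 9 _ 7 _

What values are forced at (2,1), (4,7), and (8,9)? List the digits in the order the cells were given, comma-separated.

For (2,1):
  Consider where 7 can go in column 1.
  (1,1) is out (row 1 already has a 7).
  (4,1) is out (row 4 already has a 7).
  (6,1) is out (row 6 already has a 7).
  (9,1) is out (row 9 already has a 7).
  So the only cell in column 1 that can hold 7 is (2,1).
  So (2,1) = 7.
For (4,7):
  Consider where 5 can go in row 4.
  (4,1) is out (box 4 already has a 5).
  (4,2) is out (box 4 already has a 5).
  (4,3) is out (column 3 already has a 5).
  (4,8) is out (column 8 already has a 5).
  So the only cell in row 4 that can hold 5 is (4,7).
  So (4,7) = 5.
For (8,9):
  Consider where 9 can go in row 8.
  (8,3) is out (column 3 already has a 9).
  (8,4) is out (box 8 already has a 9).
  (8,5) is out (box 8 already has a 9).
  (8,6) is out (column 6 already has a 9).
  (8,7) is out (column 7 already has a 9).
  So the only cell in row 8 that can hold 9 is (8,9).
  So (8,9) = 9.

7,5,9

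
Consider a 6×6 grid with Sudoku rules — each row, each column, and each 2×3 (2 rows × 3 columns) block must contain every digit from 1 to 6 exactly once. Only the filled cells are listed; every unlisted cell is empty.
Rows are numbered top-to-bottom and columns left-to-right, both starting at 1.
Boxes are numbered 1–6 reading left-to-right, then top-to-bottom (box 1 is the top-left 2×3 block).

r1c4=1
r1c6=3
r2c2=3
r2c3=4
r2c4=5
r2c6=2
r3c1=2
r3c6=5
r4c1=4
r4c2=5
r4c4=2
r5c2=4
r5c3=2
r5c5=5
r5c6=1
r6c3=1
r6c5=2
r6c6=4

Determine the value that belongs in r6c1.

Cell r6c1 itself could take any of {3, 5, 6} by direct elimination.
Consider where 5 can go in row 6.
r6c2 is out (column 2 already has a 5).
r6c4 is out (column 4 already has a 5).
So the only cell in row 6 that can hold 5 is r6c1.
Therefore r6c1 = 5.

5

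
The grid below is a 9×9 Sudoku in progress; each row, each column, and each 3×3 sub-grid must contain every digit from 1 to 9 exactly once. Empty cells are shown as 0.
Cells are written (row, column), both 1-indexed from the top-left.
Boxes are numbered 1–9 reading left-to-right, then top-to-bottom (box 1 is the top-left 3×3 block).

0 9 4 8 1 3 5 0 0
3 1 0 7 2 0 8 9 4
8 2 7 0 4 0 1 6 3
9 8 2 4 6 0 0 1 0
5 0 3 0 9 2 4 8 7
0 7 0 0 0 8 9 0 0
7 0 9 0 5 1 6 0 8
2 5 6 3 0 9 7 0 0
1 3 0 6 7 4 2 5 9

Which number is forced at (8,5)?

Row 8 already contains {2, 3, 5, 6, 7, 9}.
Column 5 already contains {1, 2, 4, 5, 6, 7, 9}.
Its 3×3 block (box 8) already contains {1, 3, 4, 5, 6, 7, 9}.
The only value from 1–9 not eliminated is 8, so (8,5) = 8.

8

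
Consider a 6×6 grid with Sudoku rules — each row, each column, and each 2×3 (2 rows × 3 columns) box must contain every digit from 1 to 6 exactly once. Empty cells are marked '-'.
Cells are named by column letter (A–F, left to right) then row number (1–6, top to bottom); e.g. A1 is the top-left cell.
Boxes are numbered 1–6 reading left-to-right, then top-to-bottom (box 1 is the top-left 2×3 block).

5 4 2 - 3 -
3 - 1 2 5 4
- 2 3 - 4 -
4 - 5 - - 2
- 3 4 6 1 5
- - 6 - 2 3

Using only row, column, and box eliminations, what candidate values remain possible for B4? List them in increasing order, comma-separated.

Row 4 already contains {2, 4, 5}.
Column B already contains {2, 3, 4}.
Its 2×3 block (box 3) already contains {2, 3, 4, 5}.
Removing those from 1–6 leaves {1, 6} as the candidates for B4.

1,6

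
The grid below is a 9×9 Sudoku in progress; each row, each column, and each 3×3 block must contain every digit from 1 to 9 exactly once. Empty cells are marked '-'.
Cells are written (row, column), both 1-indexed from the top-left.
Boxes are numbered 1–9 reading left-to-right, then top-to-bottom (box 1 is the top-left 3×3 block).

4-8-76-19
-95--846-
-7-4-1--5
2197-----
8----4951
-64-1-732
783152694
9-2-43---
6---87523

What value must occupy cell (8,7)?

1

Cell (8,7) itself could take any of {1, 8} by direct elimination.
Consider where 1 can go in box 9.
(8,8) is out (column 8 already has a 1).
(8,9) is out (column 9 already has a 1).
So the only cell in box 9 that can hold 1 is (8,7).
Therefore (8,7) = 1.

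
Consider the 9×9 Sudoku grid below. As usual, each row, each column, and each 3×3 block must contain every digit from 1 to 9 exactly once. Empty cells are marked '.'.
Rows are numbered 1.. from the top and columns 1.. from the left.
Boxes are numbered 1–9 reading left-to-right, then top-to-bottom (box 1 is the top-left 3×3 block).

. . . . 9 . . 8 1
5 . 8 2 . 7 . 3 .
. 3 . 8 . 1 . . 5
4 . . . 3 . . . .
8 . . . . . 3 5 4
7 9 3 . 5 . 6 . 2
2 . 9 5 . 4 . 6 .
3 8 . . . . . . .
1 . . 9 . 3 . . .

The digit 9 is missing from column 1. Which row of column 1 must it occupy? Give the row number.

Consider where 9 can go in column 1.
row 1, column 1 is out (row 1 already has a 9).
So the only cell in column 1 that can hold 9 is row 3, column 1.
That is row 3.

3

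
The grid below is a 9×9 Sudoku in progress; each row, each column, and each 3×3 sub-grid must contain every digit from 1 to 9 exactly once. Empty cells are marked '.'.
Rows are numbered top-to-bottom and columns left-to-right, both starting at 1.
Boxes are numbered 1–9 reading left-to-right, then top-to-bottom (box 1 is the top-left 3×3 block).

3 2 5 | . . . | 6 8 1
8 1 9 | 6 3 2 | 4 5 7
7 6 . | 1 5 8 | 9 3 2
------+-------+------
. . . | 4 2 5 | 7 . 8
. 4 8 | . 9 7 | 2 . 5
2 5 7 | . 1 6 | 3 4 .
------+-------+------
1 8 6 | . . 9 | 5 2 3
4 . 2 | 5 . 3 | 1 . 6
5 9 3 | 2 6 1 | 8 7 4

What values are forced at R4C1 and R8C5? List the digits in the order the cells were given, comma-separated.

For R4C1:
  Consider where 9 can go in column 1.
  R5C1 is out (row 5 already has a 9).
  So the only cell in column 1 that can hold 9 is R4C1.
  So R4C1 = 9.
For R8C5:
  Consider where 8 can go in column 5.
  R1C5 is out (row 1 already has a 8).
  R7C5 is out (row 7 already has a 8).
  So the only cell in column 5 that can hold 8 is R8C5.
  So R8C5 = 8.

9,8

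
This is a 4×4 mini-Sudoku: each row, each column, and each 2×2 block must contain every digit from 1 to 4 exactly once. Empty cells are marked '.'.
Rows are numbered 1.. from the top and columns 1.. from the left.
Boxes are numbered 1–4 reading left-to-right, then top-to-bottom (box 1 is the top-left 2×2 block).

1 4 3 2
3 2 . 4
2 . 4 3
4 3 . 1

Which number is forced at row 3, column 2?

Row 3 already contains {2, 3, 4}.
Column 2 already contains {2, 3, 4}.
Its 2×2 block (box 3) already contains {2, 3, 4}.
The only value from 1–4 not eliminated is 1, so row 3, column 2 = 1.

1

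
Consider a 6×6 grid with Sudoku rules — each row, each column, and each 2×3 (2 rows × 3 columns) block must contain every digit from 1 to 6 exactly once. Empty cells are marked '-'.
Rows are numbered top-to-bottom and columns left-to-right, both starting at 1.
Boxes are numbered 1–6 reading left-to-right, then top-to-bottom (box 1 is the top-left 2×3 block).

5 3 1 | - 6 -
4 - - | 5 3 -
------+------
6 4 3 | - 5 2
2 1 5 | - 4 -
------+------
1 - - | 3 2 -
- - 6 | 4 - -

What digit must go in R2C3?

2

Row 2 already contains {3, 4, 5}.
Column 3 already contains {1, 3, 5, 6}.
Its 2×3 block (box 1) already contains {1, 3, 4, 5}.
The only value from 1–6 not eliminated is 2, so R2C3 = 2.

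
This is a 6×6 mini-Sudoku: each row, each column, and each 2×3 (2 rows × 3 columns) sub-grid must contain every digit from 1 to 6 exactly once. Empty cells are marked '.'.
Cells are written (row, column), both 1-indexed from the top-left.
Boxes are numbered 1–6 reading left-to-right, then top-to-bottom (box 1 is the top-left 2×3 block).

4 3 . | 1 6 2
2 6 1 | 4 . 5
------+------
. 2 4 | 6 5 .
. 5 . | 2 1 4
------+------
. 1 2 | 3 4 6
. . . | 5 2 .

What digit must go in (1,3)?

5

Row 1 already contains {1, 2, 3, 4, 6}.
Column 3 already contains {1, 2, 4}.
Its 2×3 block (box 1) already contains {1, 2, 3, 4, 6}.
The only value from 1–6 not eliminated is 5, so (1,3) = 5.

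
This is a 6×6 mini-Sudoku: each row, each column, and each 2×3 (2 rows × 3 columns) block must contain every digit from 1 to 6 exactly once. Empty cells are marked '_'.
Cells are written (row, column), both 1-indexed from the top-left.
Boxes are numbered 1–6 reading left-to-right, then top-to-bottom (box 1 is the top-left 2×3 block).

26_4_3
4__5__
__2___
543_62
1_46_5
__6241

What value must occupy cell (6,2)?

Cell (6,2) itself could take any of {3, 5} by direct elimination.
Consider where 5 can go in box 5.
(5,2) is out (row 5 already has a 5).
(6,1) is out (column 1 already has a 5).
So the only cell in box 5 that can hold 5 is (6,2).
Therefore (6,2) = 5.

5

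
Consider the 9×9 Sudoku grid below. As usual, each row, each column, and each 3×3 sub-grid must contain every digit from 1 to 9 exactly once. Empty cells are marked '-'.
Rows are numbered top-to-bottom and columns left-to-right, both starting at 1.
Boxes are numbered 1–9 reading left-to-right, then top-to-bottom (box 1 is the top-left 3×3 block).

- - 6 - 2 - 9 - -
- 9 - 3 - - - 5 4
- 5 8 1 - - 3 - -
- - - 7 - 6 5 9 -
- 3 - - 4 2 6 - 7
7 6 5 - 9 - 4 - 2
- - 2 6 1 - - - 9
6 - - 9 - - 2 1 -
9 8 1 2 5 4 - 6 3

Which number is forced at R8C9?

Cell R8C9 itself could take any of {5, 8} by direct elimination.
Consider where 5 can go in box 9.
R7C7 is out (column 7 already has a 5).
R7C8 is out (column 8 already has a 5).
R9C7 is out (row 9 already has a 5).
So the only cell in box 9 that can hold 5 is R8C9.
Therefore R8C9 = 5.

5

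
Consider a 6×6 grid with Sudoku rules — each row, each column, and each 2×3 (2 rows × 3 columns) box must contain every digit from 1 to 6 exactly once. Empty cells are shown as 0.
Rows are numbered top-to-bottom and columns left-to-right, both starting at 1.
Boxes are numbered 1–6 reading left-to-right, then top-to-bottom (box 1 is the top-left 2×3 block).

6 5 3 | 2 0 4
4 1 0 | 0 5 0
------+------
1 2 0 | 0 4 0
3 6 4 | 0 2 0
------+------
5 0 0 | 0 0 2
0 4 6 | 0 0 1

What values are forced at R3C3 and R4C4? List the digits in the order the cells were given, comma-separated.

For R3C3:
  Row 3 already contains {1, 2, 4}.
  Column 3 already contains {3, 4, 6}.
  Its 2×3 block (box 3) already contains {1, 2, 3, 4, 6}.
  The only value from 1–6 not eliminated is 5, so R3C3 = 5.
For R4C4:
  Consider where 1 can go in box 4.
  R3C4 is out (row 3 already has a 1).
  R3C6 is out (row 3 already has a 1).
  R4C6 is out (column 6 already has a 1).
  So the only cell in box 4 that can hold 1 is R4C4.
  So R4C4 = 1.

5,1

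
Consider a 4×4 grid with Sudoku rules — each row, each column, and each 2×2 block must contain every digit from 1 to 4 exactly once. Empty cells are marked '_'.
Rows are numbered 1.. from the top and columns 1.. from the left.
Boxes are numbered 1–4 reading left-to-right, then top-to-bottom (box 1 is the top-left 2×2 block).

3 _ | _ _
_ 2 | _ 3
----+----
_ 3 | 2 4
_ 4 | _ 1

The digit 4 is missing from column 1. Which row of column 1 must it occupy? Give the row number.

2

Consider where 4 can go in column 1.
row 3, column 1 is out (row 3 already has a 4).
row 4, column 1 is out (row 4 already has a 4).
So the only cell in column 1 that can hold 4 is row 2, column 1.
That is row 2.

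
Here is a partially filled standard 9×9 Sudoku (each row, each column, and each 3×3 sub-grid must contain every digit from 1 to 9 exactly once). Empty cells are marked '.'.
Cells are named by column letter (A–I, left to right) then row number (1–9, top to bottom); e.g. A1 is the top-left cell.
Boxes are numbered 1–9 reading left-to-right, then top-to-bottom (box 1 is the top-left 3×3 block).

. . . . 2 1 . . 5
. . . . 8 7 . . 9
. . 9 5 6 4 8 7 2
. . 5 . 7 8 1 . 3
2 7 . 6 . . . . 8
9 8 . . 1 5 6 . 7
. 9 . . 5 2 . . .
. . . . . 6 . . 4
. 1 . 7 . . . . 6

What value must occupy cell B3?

Row 3 already contains {2, 4, 5, 6, 7, 8, 9}.
Column B already contains {1, 7, 8, 9}.
Its 3×3 block (box 1) already contains {9}.
The only value from 1–9 not eliminated is 3, so B3 = 3.

3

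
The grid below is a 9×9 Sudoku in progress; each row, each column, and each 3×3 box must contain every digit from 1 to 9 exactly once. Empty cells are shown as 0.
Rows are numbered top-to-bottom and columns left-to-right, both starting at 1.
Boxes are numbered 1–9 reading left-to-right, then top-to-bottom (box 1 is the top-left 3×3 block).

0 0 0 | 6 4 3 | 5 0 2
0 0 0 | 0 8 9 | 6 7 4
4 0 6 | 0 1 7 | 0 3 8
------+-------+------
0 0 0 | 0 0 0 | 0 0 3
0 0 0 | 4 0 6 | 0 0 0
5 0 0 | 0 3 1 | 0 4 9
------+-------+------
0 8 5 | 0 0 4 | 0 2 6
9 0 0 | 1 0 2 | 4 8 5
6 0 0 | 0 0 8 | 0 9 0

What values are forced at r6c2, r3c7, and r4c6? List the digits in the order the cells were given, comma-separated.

For r6c2:
  Consider where 6 can go in row 6.
  r6c3 is out (column 3 already has a 6).
  r6c4 is out (column 4 already has a 6).
  r6c7 is out (column 7 already has a 6).
  So the only cell in row 6 that can hold 6 is r6c2.
  So r6c2 = 6.
For r3c7:
  Row 3 already contains {1, 3, 4, 6, 7, 8}.
  Column 7 already contains {4, 5, 6}.
  Its 3×3 block (box 3) already contains {2, 3, 4, 5, 6, 7, 8}.
  The only value from 1–9 not eliminated is 9, so r3c7 = 9.
For r4c6:
  Row 4 already contains {3}.
  Column 6 already contains {1, 2, 3, 4, 6, 7, 8, 9}.
  Its 3×3 block (box 5) already contains {1, 3, 4, 6}.
  The only value from 1–9 not eliminated is 5, so r4c6 = 5.

6,9,5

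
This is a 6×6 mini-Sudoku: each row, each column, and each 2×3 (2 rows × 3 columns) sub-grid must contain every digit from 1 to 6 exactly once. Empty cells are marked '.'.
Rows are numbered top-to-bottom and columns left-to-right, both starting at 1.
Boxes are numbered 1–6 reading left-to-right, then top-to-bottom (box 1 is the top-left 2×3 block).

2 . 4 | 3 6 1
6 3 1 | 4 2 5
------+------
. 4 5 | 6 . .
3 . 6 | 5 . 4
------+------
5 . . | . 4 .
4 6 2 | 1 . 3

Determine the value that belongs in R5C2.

Row 5 already contains {4, 5}.
Column 2 already contains {3, 4, 6}.
Its 2×3 block (box 5) already contains {2, 4, 5, 6}.
The only value from 1–6 not eliminated is 1, so R5C2 = 1.

1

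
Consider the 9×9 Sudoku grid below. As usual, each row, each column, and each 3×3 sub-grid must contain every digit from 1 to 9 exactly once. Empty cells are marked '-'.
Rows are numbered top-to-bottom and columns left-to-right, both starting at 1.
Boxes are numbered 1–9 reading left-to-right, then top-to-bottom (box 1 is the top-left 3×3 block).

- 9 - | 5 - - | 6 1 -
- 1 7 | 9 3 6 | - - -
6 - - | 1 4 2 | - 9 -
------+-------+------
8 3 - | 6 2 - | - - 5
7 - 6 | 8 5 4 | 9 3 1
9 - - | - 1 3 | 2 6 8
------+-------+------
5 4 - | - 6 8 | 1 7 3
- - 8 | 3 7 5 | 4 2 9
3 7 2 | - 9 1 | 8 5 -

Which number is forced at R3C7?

Cell R3C7 itself could take any of {3, 5, 7} by direct elimination.
Consider where 3 can go in column 7.
R2C7 is out (row 2 already has a 3).
R4C7 is out (row 4 already has a 3).
So the only cell in column 7 that can hold 3 is R3C7.
Therefore R3C7 = 3.

3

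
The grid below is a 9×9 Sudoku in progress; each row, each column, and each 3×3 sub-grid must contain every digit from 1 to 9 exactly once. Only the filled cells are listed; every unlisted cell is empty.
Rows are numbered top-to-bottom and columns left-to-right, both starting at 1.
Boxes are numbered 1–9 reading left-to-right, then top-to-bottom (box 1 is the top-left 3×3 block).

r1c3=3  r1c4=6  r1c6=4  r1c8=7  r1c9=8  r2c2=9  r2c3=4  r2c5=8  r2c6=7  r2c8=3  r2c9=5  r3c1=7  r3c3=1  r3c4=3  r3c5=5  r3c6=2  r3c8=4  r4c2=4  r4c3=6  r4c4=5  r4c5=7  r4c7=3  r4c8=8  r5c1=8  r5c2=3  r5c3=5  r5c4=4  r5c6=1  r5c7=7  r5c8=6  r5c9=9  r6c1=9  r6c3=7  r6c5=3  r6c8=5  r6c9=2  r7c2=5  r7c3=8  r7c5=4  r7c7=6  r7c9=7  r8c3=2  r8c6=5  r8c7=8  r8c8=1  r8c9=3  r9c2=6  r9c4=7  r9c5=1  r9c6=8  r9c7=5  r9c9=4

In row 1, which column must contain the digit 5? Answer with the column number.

1

Consider where 5 can go in row 1.
r1c2 is out (column 2 already has a 5).
r1c5 is out (column 5 already has a 5).
r1c7 is out (column 7 already has a 5).
So the only cell in row 1 that can hold 5 is r1c1.
That is column 1.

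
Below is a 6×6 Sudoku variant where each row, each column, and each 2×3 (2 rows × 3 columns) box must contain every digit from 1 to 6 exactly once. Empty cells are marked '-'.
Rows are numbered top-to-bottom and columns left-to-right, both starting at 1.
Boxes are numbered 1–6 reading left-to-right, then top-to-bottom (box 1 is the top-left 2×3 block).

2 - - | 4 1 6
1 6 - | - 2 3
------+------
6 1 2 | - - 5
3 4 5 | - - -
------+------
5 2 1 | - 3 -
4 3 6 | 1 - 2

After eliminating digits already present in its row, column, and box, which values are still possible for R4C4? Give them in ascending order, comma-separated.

Row 4 already contains {3, 4, 5}.
Column 4 already contains {1, 4}.
Its 2×3 block (box 4) already contains {5}.
Removing those from 1–6 leaves {2, 6} as the candidates for R4C4.

2,6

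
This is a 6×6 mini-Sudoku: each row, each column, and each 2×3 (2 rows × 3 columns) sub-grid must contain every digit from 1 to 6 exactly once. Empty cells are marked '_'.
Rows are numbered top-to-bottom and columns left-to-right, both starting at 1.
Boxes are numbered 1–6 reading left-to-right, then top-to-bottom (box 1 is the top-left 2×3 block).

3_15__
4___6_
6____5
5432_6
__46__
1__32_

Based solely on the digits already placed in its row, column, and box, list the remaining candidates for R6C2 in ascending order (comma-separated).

Row 6 already contains {1, 2, 3}.
Column 2 already contains {4}.
Its 2×3 block (box 5) already contains {1, 4}.
Removing those from 1–6 leaves {5, 6} as the candidates for R6C2.

5,6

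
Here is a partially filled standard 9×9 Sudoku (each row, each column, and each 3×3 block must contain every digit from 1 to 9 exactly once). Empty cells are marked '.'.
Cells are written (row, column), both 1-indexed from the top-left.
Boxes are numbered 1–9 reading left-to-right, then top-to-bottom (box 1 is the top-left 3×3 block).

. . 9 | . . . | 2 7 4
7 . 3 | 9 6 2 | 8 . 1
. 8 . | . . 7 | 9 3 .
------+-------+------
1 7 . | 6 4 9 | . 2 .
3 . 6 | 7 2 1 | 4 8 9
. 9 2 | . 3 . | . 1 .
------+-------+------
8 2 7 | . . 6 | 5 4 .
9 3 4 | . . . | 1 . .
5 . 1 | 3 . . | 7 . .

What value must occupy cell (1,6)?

3

Cell (1,6) itself could take any of {3, 5, 8} by direct elimination.
Consider where 3 can go in box 2.
(1,4) is out (column 4 already has a 3).
(1,5) is out (column 5 already has a 3).
(3,4) is out (row 3 already has a 3).
(3,5) is out (row 3 already has a 3).
So the only cell in box 2 that can hold 3 is (1,6).
Therefore (1,6) = 3.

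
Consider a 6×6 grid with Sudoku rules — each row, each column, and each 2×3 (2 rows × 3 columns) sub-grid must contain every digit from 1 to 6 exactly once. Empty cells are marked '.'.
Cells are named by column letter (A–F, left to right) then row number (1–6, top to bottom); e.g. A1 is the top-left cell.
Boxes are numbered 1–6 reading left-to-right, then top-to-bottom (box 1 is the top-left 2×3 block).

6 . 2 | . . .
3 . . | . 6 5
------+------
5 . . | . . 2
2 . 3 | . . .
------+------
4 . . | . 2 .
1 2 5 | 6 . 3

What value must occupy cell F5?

1

Row 5 already contains {2, 4}.
Column F already contains {2, 3, 5}.
Its 2×3 block (box 6) already contains {2, 3, 6}.
The only value from 1–6 not eliminated is 1, so F5 = 1.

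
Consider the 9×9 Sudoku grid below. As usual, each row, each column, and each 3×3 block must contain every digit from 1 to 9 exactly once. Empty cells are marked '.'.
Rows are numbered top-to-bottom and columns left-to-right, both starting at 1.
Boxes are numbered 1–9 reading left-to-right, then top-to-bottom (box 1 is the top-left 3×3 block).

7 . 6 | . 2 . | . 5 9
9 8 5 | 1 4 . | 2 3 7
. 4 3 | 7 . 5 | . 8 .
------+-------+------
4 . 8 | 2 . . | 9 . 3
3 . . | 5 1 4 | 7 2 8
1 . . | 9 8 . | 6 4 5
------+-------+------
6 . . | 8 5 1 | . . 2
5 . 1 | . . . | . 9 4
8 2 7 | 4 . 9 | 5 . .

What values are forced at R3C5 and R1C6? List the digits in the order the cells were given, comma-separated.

For R3C5:
  Consider where 9 can go in column 5.
  R4C5 is out (row 4 already has a 9).
  R8C5 is out (row 8 already has a 9).
  R9C5 is out (row 9 already has a 9).
  So the only cell in column 5 that can hold 9 is R3C5.
  So R3C5 = 9.
For R1C6:
  Consider where 8 can go in box 2.
  R1C4 is out (column 4 already has a 8).
  R2C6 is out (row 2 already has a 8).
  R3C5 is out (row 3 already has a 8).
  So the only cell in box 2 that can hold 8 is R1C6.
  So R1C6 = 8.

9,8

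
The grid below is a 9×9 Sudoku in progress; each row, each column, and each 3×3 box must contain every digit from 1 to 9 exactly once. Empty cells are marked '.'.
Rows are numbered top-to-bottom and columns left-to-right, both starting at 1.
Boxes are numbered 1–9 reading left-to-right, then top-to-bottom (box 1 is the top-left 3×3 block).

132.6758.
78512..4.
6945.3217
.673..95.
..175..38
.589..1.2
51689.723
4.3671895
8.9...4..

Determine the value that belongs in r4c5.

1

Cell r4c5 itself could take any of {1, 4, 8} by direct elimination.
Consider where 1 can go in row 4.
r4c1 is out (column 1 already has a 1).
r4c6 is out (column 6 already has a 1).
r4c9 is out (box 6 already has a 1).
So the only cell in row 4 that can hold 1 is r4c5.
Therefore r4c5 = 1.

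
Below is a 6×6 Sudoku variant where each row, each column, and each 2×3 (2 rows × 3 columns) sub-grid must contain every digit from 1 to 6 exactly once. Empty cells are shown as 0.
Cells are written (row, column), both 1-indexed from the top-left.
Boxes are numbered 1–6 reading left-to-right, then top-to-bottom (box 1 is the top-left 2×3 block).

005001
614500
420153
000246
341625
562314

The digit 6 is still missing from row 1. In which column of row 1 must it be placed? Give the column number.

Consider where 6 can go in row 1.
(1,1) is out (column 1 already has a 6).
(1,2) is out (column 2 already has a 6).
(1,4) is out (column 4 already has a 6).
So the only cell in row 1 that can hold 6 is (1,5).
That is column 5.

5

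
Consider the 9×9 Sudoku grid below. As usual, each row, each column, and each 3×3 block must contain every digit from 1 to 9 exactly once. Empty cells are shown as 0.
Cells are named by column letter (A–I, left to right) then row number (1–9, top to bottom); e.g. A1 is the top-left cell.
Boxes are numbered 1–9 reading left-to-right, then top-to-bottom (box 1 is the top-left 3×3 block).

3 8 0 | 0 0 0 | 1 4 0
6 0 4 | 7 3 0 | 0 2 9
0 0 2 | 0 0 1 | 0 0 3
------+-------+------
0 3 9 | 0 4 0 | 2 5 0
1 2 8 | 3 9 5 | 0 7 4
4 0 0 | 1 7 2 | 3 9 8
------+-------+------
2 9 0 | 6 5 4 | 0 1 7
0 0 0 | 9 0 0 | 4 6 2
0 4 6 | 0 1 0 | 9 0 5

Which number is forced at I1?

6

Row 1 already contains {1, 3, 4, 8}.
Column I already contains {2, 3, 4, 5, 7, 8, 9}.
Its 3×3 block (box 3) already contains {1, 2, 3, 4, 9}.
The only value from 1–9 not eliminated is 6, so I1 = 6.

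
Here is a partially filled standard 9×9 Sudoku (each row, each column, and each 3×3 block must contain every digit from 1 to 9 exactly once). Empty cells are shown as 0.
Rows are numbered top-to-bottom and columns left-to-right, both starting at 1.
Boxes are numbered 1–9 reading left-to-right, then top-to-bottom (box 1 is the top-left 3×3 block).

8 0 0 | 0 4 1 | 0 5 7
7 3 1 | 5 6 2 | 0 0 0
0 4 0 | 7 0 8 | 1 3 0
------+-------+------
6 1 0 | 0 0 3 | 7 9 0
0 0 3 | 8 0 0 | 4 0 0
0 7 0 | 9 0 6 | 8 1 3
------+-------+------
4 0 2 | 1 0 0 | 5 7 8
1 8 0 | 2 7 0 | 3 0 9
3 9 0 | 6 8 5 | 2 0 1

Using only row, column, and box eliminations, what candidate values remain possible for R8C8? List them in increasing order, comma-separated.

Row 8 already contains {1, 2, 3, 7, 8, 9}.
Column 8 already contains {1, 3, 5, 7, 9}.
Its 3×3 block (box 9) already contains {1, 2, 3, 5, 7, 8, 9}.
Removing those from 1–9 leaves {4, 6} as the candidates for R8C8.

4,6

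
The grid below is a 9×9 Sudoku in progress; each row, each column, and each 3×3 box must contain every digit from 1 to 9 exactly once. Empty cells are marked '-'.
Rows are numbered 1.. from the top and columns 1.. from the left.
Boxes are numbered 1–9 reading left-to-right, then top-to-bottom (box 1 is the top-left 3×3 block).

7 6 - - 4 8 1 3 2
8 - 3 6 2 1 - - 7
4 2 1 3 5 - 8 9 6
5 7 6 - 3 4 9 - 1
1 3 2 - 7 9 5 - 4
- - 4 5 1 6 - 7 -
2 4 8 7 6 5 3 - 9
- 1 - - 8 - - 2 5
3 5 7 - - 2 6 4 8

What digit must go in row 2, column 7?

4

Row 2 already contains {1, 2, 3, 6, 7, 8}.
Column 7 already contains {1, 3, 5, 6, 8, 9}.
Its 3×3 block (box 3) already contains {1, 2, 3, 6, 7, 8, 9}.
The only value from 1–9 not eliminated is 4, so row 2, column 7 = 4.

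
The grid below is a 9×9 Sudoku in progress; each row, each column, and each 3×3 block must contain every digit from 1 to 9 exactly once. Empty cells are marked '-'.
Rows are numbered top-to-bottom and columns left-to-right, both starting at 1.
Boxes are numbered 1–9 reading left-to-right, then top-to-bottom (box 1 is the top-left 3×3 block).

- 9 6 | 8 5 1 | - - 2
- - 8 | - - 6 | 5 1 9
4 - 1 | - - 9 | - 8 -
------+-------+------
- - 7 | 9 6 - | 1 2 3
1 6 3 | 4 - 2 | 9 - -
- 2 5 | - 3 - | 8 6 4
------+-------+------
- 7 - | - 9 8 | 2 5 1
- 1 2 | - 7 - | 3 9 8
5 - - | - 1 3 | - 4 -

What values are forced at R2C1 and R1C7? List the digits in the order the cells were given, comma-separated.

For R2C1:
  Consider where 2 can go in box 1.
  R1C1 is out (row 1 already has a 2).
  R2C2 is out (column 2 already has a 2).
  R3C2 is out (column 2 already has a 2).
  So the only cell in box 1 that can hold 2 is R2C1.
  So R2C1 = 2.
For R1C7:
  Consider where 4 can go in box 3.
  R1C8 is out (column 8 already has a 4).
  R3C7 is out (row 3 already has a 4).
  R3C9 is out (row 3 already has a 4).
  So the only cell in box 3 that can hold 4 is R1C7.
  So R1C7 = 4.

2,4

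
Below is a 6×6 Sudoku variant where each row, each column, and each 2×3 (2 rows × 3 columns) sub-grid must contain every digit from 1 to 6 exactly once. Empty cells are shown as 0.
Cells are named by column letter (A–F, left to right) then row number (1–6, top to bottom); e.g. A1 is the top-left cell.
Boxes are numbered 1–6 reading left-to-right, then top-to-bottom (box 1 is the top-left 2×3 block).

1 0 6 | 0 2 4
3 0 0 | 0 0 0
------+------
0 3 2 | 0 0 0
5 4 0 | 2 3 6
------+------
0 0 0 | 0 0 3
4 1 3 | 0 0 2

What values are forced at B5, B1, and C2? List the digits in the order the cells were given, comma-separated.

For B5:
  Consider where 6 can go in column B.
  B1 is out (row 1 already has a 6).
  B2 is out (box 1 already has a 6).
  So the only cell in column B that can hold 6 is B5.
  So B5 = 6.
For B1:
  Row 1 already contains {1, 2, 4, 6}.
  Column B already contains {1, 3, 4}.
  Its 2×3 block (box 1) already contains {1, 3, 6}.
  The only value from 1–6 not eliminated is 5, so B1 = 5.
For C2:
  Consider where 4 can go in box 1.
  B1 is out (row 1 already has a 4).
  B2 is out (column B already has a 4).
  So the only cell in box 1 that can hold 4 is C2.
  So C2 = 4.

6,5,4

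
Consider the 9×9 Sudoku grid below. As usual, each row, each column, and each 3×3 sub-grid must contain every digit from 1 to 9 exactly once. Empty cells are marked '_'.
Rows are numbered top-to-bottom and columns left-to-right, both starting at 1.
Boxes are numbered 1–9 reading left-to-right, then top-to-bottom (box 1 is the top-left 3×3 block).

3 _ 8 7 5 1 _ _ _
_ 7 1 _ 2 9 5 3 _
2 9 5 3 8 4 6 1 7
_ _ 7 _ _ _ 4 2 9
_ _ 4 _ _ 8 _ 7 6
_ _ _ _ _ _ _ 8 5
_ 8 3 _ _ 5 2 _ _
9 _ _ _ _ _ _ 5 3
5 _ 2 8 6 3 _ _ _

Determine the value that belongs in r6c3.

Cell r6c3 itself could take any of {6, 9} by direct elimination.
Consider where 9 can go in column 3.
r8c3 is out (row 8 already has a 9).
So the only cell in column 3 that can hold 9 is r6c3.
Therefore r6c3 = 9.

9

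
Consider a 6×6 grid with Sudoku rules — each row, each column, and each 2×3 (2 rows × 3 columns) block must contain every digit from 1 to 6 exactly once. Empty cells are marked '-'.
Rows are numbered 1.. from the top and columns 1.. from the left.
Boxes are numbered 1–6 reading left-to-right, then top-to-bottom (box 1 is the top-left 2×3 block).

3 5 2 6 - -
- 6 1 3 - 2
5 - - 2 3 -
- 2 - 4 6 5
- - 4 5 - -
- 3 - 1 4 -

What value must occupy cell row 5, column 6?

3

Cell row 5, column 6 itself could take any of {3, 6} by direct elimination.
Consider where 3 can go in box 6.
row 5, column 5 is out (column 5 already has a 3).
row 6, column 6 is out (row 6 already has a 3).
So the only cell in box 6 that can hold 3 is row 5, column 6.
Therefore row 5, column 6 = 3.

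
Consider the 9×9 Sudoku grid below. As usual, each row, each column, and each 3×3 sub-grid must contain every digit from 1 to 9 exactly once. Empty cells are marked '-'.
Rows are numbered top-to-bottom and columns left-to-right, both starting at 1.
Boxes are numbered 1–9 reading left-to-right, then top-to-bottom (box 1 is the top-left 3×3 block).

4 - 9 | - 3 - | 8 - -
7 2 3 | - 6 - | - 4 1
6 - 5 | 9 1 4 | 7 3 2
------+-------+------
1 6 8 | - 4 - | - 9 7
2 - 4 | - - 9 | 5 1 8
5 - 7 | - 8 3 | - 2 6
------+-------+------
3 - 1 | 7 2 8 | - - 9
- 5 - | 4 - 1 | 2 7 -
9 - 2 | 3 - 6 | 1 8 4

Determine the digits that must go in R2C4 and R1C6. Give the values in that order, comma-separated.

For R2C4:
  Consider where 8 can go in row 2.
  R2C6 is out (column 6 already has a 8).
  R2C7 is out (column 7 already has a 8).
  So the only cell in row 2 that can hold 8 is R2C4.
  So R2C4 = 8.
For R1C6:
  Consider where 7 can go in row 1.
  R1C2 is out (box 1 already has a 7).
  R1C4 is out (column 4 already has a 7).
  R1C8 is out (column 8 already has a 7).
  R1C9 is out (column 9 already has a 7).
  So the only cell in row 1 that can hold 7 is R1C6.
  So R1C6 = 7.

8,7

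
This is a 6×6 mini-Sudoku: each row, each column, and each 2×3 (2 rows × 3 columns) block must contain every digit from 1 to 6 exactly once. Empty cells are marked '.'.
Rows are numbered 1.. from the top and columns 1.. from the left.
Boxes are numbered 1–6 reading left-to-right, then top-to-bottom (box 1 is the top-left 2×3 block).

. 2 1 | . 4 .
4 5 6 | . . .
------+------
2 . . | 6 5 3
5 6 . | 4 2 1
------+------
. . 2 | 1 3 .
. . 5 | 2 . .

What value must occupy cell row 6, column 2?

3

Cell row 6, column 2 itself could take any of {1, 3, 4} by direct elimination.
Consider where 3 can go in column 2.
row 3, column 2 is out (row 3 already has a 3).
row 5, column 2 is out (row 5 already has a 3).
So the only cell in column 2 that can hold 3 is row 6, column 2.
Therefore row 6, column 2 = 3.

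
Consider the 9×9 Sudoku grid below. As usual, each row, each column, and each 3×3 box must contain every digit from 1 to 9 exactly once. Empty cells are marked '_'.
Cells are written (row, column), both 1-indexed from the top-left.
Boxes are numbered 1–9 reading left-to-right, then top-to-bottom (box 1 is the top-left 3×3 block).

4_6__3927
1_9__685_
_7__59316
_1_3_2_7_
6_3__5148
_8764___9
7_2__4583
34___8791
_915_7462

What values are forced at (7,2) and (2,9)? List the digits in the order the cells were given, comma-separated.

For (7,2):
  Row 7 already contains {2, 3, 4, 5, 7, 8}.
  Column 2 already contains {1, 4, 7, 8, 9}.
  Its 3×3 block (box 7) already contains {1, 2, 3, 4, 7, 9}.
  The only value from 1–9 not eliminated is 6, so (7,2) = 6.
For (2,9):
  Row 2 already contains {1, 5, 6, 8, 9}.
  Column 9 already contains {1, 2, 3, 6, 7, 8, 9}.
  Its 3×3 block (box 3) already contains {1, 2, 3, 5, 6, 7, 8, 9}.
  The only value from 1–9 not eliminated is 4, so (2,9) = 4.

6,4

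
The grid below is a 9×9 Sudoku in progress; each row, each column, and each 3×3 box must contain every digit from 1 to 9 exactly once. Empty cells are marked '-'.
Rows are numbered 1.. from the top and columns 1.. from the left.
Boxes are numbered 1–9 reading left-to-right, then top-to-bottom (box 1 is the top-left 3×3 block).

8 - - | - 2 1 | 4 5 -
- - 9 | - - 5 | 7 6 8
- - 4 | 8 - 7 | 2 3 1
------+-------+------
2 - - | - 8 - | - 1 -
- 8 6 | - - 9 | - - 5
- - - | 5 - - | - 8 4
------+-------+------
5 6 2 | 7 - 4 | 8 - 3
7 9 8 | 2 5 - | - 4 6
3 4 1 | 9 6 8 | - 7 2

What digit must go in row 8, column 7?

Row 8 already contains {2, 4, 5, 6, 7, 8, 9}.
Column 7 already contains {2, 4, 7, 8}.
Its 3×3 block (box 9) already contains {2, 3, 4, 6, 7, 8}.
The only value from 1–9 not eliminated is 1, so row 8, column 7 = 1.

1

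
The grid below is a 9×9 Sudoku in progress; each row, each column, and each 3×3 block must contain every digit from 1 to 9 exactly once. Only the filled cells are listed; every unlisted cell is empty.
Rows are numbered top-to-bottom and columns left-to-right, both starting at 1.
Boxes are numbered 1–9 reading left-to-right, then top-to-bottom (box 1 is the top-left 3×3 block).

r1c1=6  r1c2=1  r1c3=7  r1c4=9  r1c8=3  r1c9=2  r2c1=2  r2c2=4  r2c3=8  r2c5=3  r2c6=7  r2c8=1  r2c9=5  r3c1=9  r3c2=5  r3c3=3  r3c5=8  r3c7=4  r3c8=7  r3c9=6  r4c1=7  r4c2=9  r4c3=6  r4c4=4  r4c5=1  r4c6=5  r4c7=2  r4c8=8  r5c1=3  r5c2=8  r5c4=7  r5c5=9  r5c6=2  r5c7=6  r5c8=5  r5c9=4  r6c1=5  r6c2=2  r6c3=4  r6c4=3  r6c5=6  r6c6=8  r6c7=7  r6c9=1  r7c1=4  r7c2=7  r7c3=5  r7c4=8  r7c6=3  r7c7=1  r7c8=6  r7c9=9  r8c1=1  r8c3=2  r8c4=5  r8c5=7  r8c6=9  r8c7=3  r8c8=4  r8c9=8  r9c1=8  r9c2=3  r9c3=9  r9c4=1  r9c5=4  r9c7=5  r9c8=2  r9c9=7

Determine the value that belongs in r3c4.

Row 3 already contains {3, 4, 5, 6, 7, 8, 9}.
Column 4 already contains {1, 3, 4, 5, 7, 8, 9}.
Its 3×3 block (box 2) already contains {3, 7, 8, 9}.
The only value from 1–9 not eliminated is 2, so r3c4 = 2.

2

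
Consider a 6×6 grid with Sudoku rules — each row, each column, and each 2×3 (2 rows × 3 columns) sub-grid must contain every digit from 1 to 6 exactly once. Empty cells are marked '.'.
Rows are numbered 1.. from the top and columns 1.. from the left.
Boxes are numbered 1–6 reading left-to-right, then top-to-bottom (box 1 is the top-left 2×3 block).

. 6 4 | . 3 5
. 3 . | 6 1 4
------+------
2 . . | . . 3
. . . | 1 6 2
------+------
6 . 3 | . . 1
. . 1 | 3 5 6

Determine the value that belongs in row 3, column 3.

Cell row 3, column 3 itself could take any of {5, 6} by direct elimination.
Consider where 6 can go in row 3.
row 3, column 2 is out (column 2 already has a 6).
row 3, column 4 is out (column 4 already has a 6).
row 3, column 5 is out (column 5 already has a 6).
So the only cell in row 3 that can hold 6 is row 3, column 3.
Therefore row 3, column 3 = 6.

6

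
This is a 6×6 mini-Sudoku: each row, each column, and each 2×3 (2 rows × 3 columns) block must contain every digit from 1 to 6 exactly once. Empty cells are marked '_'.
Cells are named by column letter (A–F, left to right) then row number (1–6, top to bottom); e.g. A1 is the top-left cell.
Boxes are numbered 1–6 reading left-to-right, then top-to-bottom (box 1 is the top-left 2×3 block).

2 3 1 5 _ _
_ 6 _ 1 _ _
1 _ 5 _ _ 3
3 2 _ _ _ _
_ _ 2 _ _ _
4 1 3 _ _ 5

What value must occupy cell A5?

6

Cell A5 itself could take any of {5, 6} by direct elimination.
Consider where 6 can go in box 5.
B5 is out (column B already has a 6).
So the only cell in box 5 that can hold 6 is A5.
Therefore A5 = 6.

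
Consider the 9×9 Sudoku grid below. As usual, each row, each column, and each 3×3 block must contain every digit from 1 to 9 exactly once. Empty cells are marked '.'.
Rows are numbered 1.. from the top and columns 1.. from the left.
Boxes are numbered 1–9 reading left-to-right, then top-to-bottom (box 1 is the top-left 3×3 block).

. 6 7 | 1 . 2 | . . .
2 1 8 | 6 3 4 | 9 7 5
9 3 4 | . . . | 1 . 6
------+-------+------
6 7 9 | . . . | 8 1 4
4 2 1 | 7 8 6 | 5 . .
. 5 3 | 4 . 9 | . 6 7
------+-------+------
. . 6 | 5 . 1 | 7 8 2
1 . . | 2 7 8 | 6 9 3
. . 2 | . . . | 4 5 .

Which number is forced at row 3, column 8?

Row 3 already contains {1, 3, 4, 6, 9}.
Column 8 already contains {1, 5, 6, 7, 8, 9}.
Its 3×3 block (box 3) already contains {1, 5, 6, 7, 9}.
The only value from 1–9 not eliminated is 2, so row 3, column 8 = 2.

2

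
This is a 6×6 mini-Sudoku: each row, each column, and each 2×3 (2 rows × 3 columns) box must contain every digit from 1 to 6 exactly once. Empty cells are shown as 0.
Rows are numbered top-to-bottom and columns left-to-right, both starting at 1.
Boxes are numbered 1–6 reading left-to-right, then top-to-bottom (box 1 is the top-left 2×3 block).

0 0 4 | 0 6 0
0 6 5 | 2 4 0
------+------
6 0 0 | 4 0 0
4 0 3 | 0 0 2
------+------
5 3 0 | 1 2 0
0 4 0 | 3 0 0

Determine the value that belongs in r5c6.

Cell r5c6 itself could take any of {4, 6} by direct elimination.
Consider where 4 can go in box 6.
r6c5 is out (row 6 already has a 4).
r6c6 is out (row 6 already has a 4).
So the only cell in box 6 that can hold 4 is r5c6.
Therefore r5c6 = 4.

4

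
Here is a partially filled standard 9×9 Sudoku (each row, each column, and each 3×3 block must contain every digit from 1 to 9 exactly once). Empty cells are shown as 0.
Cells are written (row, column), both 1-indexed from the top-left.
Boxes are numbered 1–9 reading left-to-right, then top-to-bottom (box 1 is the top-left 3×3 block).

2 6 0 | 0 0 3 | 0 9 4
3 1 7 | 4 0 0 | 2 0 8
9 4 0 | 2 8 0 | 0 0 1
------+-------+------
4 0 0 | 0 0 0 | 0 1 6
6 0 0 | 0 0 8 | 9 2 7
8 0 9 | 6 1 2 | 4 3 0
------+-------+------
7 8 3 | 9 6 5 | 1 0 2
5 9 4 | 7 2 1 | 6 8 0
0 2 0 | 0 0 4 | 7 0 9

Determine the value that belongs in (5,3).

1

Cell (5,3) itself could take any of {1, 5} by direct elimination.
Consider where 1 can go in row 5.
(5,2) is out (column 2 already has a 1).
(5,4) is out (box 5 already has a 1).
(5,5) is out (column 5 already has a 1).
So the only cell in row 5 that can hold 1 is (5,3).
Therefore (5,3) = 1.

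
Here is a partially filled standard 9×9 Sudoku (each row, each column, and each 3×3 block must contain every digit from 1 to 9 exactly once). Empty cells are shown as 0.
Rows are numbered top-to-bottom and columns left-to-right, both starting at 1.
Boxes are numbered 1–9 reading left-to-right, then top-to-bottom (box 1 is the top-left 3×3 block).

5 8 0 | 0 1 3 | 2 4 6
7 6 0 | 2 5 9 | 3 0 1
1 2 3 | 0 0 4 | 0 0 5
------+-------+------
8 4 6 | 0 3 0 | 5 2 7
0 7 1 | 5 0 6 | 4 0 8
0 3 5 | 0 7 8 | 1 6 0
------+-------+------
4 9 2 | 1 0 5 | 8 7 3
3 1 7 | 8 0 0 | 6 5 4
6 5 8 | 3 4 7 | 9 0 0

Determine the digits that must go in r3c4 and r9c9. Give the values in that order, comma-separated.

6,2

For r3c4:
  Consider where 6 can go in column 4.
  r1c4 is out (row 1 already has a 6).
  r4c4 is out (row 4 already has a 6).
  r6c4 is out (row 6 already has a 6).
  So the only cell in column 4 that can hold 6 is r3c4.
  So r3c4 = 6.
For r9c9:
  Row 9 already contains {3, 4, 5, 6, 7, 8, 9}.
  Column 9 already contains {1, 3, 4, 5, 6, 7, 8}.
  Its 3×3 block (box 9) already contains {3, 4, 5, 6, 7, 8, 9}.
  The only value from 1–9 not eliminated is 2, so r9c9 = 2.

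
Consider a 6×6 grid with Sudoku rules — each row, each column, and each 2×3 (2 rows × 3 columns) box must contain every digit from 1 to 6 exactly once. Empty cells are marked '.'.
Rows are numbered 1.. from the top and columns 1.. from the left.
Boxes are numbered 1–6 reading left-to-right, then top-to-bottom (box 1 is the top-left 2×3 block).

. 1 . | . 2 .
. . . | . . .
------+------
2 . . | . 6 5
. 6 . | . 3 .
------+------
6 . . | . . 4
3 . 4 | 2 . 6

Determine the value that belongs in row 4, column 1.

Cell row 4, column 1 itself could take any of {1, 4, 5} by direct elimination.
Consider where 1 can go in column 1.
row 1, column 1 is out (row 1 already has a 1).
row 2, column 1 is out (box 1 already has a 1).
So the only cell in column 1 that can hold 1 is row 4, column 1.
Therefore row 4, column 1 = 1.

1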